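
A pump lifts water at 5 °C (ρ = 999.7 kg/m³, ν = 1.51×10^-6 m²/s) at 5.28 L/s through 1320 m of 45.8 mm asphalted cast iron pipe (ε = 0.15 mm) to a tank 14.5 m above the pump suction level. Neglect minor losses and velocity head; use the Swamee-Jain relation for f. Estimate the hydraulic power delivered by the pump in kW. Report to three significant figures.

P_hyd ≈ 22.9 kW

V = 4Q/(πD²) = 3.205 m/s; Re = 9.72×10^4; ε/D = 0.00328; f = 0.02834
h_f = f(L/D)V²/2g = 427.6 m
Total head H = z + h_f = 14.5 + 427.6 = 442.1 m
P_hyd = ρgQH = 999.7·9.81·0.00528·442.1 = 22.89 kW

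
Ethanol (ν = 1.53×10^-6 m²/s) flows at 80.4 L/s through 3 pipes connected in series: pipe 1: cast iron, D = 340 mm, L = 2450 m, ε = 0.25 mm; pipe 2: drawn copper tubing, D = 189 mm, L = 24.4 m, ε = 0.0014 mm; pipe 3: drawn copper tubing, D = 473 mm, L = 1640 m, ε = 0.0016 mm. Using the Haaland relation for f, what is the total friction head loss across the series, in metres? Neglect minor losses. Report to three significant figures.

Pipe 1: V = 0.8855 m/s, Re = 1.97×10^5, ε/D = 7.35×10^-4, f = 0.01981, h_1 = f(L/D)V²/2g = 5.705 m
Pipe 2: V = 2.866 m/s, Re = 3.54×10^5, ε/D = 7.41×10^-6, f = 0.01397, h_2 = f(L/D)V²/2g = 0.7551 m
Pipe 3: V = 0.4576 m/s, Re = 1.41×10^5, ε/D = 3.38×10^-6, f = 0.01661, h_3 = f(L/D)V²/2g = 0.6147 m
Series → Q common, losses add: H = Σh = 7.075 m

H ≈ 7.07 m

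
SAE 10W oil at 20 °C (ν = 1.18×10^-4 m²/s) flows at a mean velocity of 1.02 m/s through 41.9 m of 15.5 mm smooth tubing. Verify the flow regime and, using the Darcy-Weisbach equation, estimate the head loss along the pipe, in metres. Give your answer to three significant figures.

h_f ≈ 68.5 m

Re = VD/ν = 1.02·0.01550/1.18×10^-4 = 134 → laminar (Re < 2300)
f = 64/Re = 0.4777
h_f = f(L/D)V²/(2g) = 0.4777·(41.9/0.01550)·1.02²/(2·9.81) = 68.47 m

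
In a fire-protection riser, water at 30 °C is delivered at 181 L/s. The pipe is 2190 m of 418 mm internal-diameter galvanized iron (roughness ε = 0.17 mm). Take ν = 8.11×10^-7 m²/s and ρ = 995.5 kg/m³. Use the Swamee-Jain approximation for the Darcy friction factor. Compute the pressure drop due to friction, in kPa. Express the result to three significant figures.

Δp ≈ 76.6 kPa

V = 4Q/(πD²) = 4·0.181/(π·0.418²) = 1.319 m/s
Re = VD/ν = 1.319·0.418/8.11×10^-7 = 6.80×10^5 → turbulent
ε/D = 0.17/418 = 4.07×10^-4
Swamee-Jain: f = 0.01689
h_f = f(L/D)V²/(2g) = 0.01689·(2190/0.418)·1.319²/(2·9.81) = 7.848 m
Δp = ρg·h_f = 995.5·9.81·7.848 = 76.64 kPa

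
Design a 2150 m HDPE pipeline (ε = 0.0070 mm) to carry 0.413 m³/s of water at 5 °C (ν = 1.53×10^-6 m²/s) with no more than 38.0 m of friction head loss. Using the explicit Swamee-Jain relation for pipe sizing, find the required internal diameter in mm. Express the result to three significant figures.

D ≈ 400 mm

Swamee-Jain (Type III): D = 0.66·[ε^1.25·(LQ²/(gh_f))^4.75 + ν·Q^9.4·(L/(gh_f))^5.2]^0.04
LQ²/(gh_f) = 0.9838; L/(gh_f) = 5.767
Term 1 = ε^1.25·(…)^4.75 = 3.33×10^-7; Term 2 = ν·Q^9.4·(…)^5.2 = 3.40×10^-6
D = 0.66·(3.33×10^-7 + 3.40×10^-6)^0.04 = 0.4003 m = 400 mm
Check: V = 3.28 m/s, Re = 8.58×10^5, f = 0.01229, h_f = 36.2 m ≈ 38.0 m ✓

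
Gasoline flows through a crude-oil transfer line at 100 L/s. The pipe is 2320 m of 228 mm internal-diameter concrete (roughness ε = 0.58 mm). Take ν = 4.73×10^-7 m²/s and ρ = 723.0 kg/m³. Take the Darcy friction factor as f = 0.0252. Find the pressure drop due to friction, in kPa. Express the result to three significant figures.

V = 4Q/(πD²) = 4·0.100/(π·0.228²) = 2.449 m/s
h_f = f(L/D)V²/(2g) = 0.02520·(2320/0.228)·2.449²/(2·9.81) = 78.40 m
Δp = ρg·h_f = 723.0·9.81·78.40 = 556.1 kPa

Δp ≈ 556 kPa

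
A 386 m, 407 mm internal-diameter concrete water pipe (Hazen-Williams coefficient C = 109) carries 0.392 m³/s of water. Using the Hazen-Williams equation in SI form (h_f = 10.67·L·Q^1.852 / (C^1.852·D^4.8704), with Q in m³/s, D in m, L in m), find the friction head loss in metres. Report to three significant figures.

h_f = 10.67·386·0.392^1.852 / (109^1.852·0.407^4.8704) = 9.764 m

h_f ≈ 9.76 m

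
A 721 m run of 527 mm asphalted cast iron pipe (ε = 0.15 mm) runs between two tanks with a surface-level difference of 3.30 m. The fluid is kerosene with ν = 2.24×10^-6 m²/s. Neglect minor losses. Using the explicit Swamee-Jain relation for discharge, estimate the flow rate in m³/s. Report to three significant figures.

Swamee-Jain (Type II): Q = -0.965·√(gD⁵h_f/L)·ln[ε/(3.7D) + √(3.17ν²L/(gD³h_f))]
√(gD⁵h_f/L) = √(9.81·0.527⁵·3.30/721) = 0.04272
ε/(3.7D) = 7.69×10^-5; √(3.17ν²L/(gD³h_f)) = 4.92×10^-5
Q = -0.965·0.04272·ln(1.261×10^-4) = 0.3701 m³/s
Check: V = 1.70 m/s, Re = 3.99×10^5, f = 0.01653, h_f = 3.32 m ≈ 3.30 m ✓

Q ≈ 0.370 m³/s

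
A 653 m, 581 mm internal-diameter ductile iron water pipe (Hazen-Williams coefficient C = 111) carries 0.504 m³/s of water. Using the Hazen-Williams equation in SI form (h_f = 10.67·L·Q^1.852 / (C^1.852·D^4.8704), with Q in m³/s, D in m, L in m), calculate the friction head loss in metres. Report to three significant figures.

h_f ≈ 4.49 m

h_f = 10.67·653·0.504^1.852 / (111^1.852·0.581^4.8704) = 4.494 m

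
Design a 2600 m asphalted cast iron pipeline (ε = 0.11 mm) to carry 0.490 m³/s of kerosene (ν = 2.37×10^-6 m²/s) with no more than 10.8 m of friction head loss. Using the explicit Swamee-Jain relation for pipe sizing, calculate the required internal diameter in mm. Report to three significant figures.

Swamee-Jain (Type III): D = 0.66·[ε^1.25·(LQ²/(gh_f))^4.75 + ν·Q^9.4·(L/(gh_f))^5.2]^0.04
LQ²/(gh_f) = 5.892; L/(gh_f) = 24.54
Term 1 = ε^1.25·(…)^4.75 = 0.0513; Term 2 = ν·Q^9.4·(…)^5.2 = 0.0490
D = 0.66·(0.0513 + 0.0490)^0.04 = 0.6020 m = 602 mm
Check: V = 1.72 m/s, Re = 4.37×10^5, f = 0.01554, h_f = 10.1 m ≈ 10.8 m ✓

D ≈ 602 mm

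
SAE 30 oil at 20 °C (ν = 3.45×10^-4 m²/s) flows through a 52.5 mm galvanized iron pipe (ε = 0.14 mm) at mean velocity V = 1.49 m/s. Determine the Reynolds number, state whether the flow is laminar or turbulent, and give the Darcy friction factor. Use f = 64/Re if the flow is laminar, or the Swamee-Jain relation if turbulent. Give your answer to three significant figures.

Re = VD/ν = 1.490·0.0525/3.45×10^-4 = 227
Re < 2300 → laminar → f = 64/Re = 0.2823

Re ≈ 227; laminar; f = 64/Re ≈ 0.282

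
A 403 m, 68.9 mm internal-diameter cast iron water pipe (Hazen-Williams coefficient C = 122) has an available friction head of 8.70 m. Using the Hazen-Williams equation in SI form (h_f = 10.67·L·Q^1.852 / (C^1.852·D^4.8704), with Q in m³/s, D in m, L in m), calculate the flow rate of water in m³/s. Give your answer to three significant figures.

Rearranging: Q = [h_f·C^1.852·D^4.8704 / (10.67·L)]^(1/1.852)
Q = [8.70·122^1.852·0.0689^4.8704 / (10.67·403)]^0.540 = 0.003771 m³/s

Q ≈ 0.00377 m³/s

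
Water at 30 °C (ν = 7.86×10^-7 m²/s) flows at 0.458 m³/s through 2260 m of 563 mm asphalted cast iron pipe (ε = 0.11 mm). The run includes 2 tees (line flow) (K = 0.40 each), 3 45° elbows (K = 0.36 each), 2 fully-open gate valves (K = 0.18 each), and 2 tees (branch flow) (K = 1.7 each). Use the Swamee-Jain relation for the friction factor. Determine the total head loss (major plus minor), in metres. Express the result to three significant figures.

V = 4Q/(πD²) = 1.840 m/s; V²/2g = 0.1725 m
Re = 1.32×10^6, ε/D = 1.95×10^-4 → f = 0.01451 (Swamee-Jain)
Major: h_f = f(L/D)·V²/2g = 0.01451·4014·0.1725 = 10.05 m
Minor: ΣK = 5.64; h_m = ΣK·V²/2g = 0.9730 m
Total H_L = 10.05 + 0.9730 = 11.02 m

H_L ≈ 11.0 m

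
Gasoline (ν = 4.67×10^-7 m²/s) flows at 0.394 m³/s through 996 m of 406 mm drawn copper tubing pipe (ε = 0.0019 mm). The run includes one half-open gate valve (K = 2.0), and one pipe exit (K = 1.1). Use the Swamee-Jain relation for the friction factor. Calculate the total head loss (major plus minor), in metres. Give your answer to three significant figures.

V = 4Q/(πD²) = 3.043 m/s; V²/2g = 0.4721 m
Re = 2.65×10^6, ε/D = 4.68×10^-6 → f = 0.01013 (Swamee-Jain)
Major: h_f = f(L/D)·V²/2g = 0.01013·2453·0.4721 = 11.73 m
Minor: ΣK = 3.10; h_m = ΣK·V²/2g = 1.463 m
Total H_L = 11.73 + 1.463 = 13.20 m

H_L ≈ 13.2 m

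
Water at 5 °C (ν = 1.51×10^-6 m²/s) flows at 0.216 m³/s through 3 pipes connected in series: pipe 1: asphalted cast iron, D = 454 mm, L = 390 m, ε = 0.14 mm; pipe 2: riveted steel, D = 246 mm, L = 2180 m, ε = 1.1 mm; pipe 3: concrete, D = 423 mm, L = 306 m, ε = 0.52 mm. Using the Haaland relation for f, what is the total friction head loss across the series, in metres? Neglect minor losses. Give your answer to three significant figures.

Pipe 1: V = 1.334 m/s, Re = 4.01×10^5, ε/D = 3.08×10^-4, f = 0.01647, h_1 = f(L/D)V²/2g = 1.284 m
Pipe 2: V = 4.545 m/s, Re = 7.40×10^5, ε/D = 0.00447, f = 0.02955, h_2 = f(L/D)V²/2g = 275.7 m
Pipe 3: V = 1.537 m/s, Re = 4.31×10^5, ε/D = 0.00123, f = 0.02122, h_3 = f(L/D)V²/2g = 1.849 m
Series → Q common, losses add: H = Σh = 278.8 m

H ≈ 279 m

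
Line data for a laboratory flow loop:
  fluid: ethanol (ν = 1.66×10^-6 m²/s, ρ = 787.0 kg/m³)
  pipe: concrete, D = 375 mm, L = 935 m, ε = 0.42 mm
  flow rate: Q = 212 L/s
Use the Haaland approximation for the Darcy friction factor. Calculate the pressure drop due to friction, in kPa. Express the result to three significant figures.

Δp ≈ 75.1 kPa

V = 4Q/(πD²) = 4·0.212/(π·0.375²) = 1.919 m/s
Re = VD/ν = 1.919·0.375/1.66×10^-6 = 4.34×10^5 → turbulent
ε/D = 0.42/375 = 0.00112
Haaland: f = 0.02078
h_f = f(L/D)V²/(2g) = 0.02078·(935/0.375)·1.919²/(2·9.81) = 9.731 m
Δp = ρg·h_f = 787.0·9.81·9.731 = 75.13 kPa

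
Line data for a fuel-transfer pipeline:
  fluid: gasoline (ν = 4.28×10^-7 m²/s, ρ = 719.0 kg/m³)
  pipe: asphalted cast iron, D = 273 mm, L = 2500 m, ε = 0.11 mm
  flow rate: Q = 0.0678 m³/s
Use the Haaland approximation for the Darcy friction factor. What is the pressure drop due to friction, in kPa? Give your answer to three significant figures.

Δp ≈ 73.5 kPa

V = 4Q/(πD²) = 4·0.0678/(π·0.273²) = 1.158 m/s
Re = VD/ν = 1.158·0.273/4.28×10^-7 = 7.39×10^5 → turbulent
ε/D = 0.11/273 = 4.03×10^-4
Haaland: f = 0.01663
h_f = f(L/D)V²/(2g) = 0.01663·(2500/0.273)·1.158²/(2·9.81) = 10.42 m
Δp = ρg·h_f = 719.0·9.81·10.42 = 73.47 kPa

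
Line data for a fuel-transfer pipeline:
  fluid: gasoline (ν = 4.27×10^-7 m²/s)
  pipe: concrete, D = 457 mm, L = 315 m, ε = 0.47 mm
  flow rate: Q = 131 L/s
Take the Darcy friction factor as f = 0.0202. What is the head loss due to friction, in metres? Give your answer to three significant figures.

V = 4Q/(πD²) = 4·0.131/(π·0.457²) = 0.7986 m/s
h_f = f(L/D)V²/(2g) = 0.02020·(315/0.457)·0.7986²/(2·9.81) = 0.4526 m

h_f ≈ 0.453 m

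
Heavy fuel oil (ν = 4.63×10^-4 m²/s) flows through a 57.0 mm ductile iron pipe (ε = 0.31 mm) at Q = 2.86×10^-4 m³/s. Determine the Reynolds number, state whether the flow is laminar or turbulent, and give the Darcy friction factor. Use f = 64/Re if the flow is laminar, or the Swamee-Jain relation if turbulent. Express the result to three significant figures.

Re ≈ 13.8; laminar; f = 64/Re ≈ 4.64

V = 4Q/(πD²) = 0.1121 m/s
Re = VD/ν = 0.1121·0.0570/4.63×10^-4 = 13.8
Re < 2300 → laminar → f = 64/Re = 4.638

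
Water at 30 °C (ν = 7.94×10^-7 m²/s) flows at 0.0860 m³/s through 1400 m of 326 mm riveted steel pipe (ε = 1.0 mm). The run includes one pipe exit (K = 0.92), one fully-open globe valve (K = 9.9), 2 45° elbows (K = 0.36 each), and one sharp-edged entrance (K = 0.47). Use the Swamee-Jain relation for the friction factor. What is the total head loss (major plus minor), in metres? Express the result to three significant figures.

V = 4Q/(πD²) = 1.030 m/s; V²/2g = 0.05411 m
Re = 4.23×10^5, ε/D = 0.00307 → f = 0.02677 (Swamee-Jain)
Major: h_f = f(L/D)·V²/2g = 0.02677·4294·0.05411 = 6.219 m
Minor: ΣK = 12.0; h_m = ΣK·V²/2g = 0.6498 m
Total H_L = 6.219 + 0.6498 = 6.869 m

H_L ≈ 6.87 m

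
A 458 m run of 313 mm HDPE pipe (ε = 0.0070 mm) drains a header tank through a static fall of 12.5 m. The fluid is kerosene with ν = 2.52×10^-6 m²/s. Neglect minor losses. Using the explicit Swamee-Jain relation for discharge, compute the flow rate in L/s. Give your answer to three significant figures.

Swamee-Jain (Type II): Q = -0.965·√(gD⁵h_f/L)·ln[ε/(3.7D) + √(3.17ν²L/(gD³h_f))]
√(gD⁵h_f/L) = √(9.81·0.313⁵·12.5/458) = 0.02836
ε/(3.7D) = 6.04×10^-6; √(3.17ν²L/(gD³h_f)) = 4.95×10^-5
Q = -0.965·0.02836·ln(5.556×10^-5) = 0.2682 m³/s
Check: V = 3.49 m/s, Re = 4.33×10^5, f = 0.01376, h_f = 12.5 m ≈ 12.5 m ✓

Q ≈ 268 L/s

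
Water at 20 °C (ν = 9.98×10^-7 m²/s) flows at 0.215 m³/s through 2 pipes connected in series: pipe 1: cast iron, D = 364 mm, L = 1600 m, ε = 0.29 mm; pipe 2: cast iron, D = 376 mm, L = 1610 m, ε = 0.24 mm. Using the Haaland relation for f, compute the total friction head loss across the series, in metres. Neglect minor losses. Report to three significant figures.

Pipe 1: V = 2.066 m/s, Re = 7.54×10^5, ε/D = 7.97×10^-4, f = 0.01904, h_1 = f(L/D)V²/2g = 18.21 m
Pipe 2: V = 1.936 m/s, Re = 7.30×10^5, ε/D = 6.38×10^-4, f = 0.01819, h_2 = f(L/D)V²/2g = 14.88 m
Series → Q common, losses add: H = Σh = 33.09 m

H ≈ 33.1 m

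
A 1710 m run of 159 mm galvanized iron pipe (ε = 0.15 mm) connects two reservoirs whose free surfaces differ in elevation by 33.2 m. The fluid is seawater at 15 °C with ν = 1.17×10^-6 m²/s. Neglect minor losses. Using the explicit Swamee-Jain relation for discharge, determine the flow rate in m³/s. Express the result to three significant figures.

Q ≈ 0.0340 m³/s

Swamee-Jain (Type II): Q = -0.965·√(gD⁵h_f/L)·ln[ε/(3.7D) + √(3.17ν²L/(gD³h_f))]
√(gD⁵h_f/L) = √(9.81·0.159⁵·33.2/1710) = 0.004399
ε/(3.7D) = 2.55×10^-4; √(3.17ν²L/(gD³h_f)) = 7.53×10^-5
Q = -0.965·0.004399·ln(3.303×10^-4) = 0.03403 m³/s
Check: V = 1.71 m/s, Re = 2.33×10^5, f = 0.02078, h_f = 33.5 m ≈ 33.2 m ✓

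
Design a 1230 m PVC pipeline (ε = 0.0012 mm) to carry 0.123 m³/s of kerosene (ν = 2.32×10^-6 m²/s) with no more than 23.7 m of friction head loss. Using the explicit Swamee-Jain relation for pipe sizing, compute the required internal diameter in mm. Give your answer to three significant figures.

Swamee-Jain (Type III): D = 0.66·[ε^1.25·(LQ²/(gh_f))^4.75 + ν·Q^9.4·(L/(gh_f))^5.2]^0.04
LQ²/(gh_f) = 0.08004; L/(gh_f) = 5.290
Term 1 = ε^1.25·(…)^4.75 = 2.45×10^-13; Term 2 = ν·Q^9.4·(…)^5.2 = 3.74×10^-11
D = 0.66·(2.45×10^-13 + 3.74×10^-11)^0.04 = 0.2527 m = 253 mm
Check: V = 2.45 m/s, Re = 2.67×10^5, f = 0.01474, h_f = 22.0 m ≈ 23.7 m ✓

D ≈ 253 mm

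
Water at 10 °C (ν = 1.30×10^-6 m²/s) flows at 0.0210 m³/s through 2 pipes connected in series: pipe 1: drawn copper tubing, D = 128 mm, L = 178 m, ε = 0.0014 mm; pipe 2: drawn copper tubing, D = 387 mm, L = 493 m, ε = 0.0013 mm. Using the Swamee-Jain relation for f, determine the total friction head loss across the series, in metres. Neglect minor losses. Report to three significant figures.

Pipe 1: V = 1.632 m/s, Re = 1.61×10^5, ε/D = 1.09×10^-5, f = 0.01630, h_1 = f(L/D)V²/2g = 3.078 m
Pipe 2: V = 0.1785 m/s, Re = 5.31×10^4, ε/D = 3.36×10^-6, f = 0.02049, h_2 = f(L/D)V²/2g = 0.04241 m
Series → Q common, losses add: H = Σh = 3.120 m

H ≈ 3.12 m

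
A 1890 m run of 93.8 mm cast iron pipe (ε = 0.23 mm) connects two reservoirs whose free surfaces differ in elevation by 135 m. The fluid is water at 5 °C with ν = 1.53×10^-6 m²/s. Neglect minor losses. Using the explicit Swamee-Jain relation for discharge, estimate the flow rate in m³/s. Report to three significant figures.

Q ≈ 0.0156 m³/s

Swamee-Jain (Type II): Q = -0.965·√(gD⁵h_f/L)·ln[ε/(3.7D) + √(3.17ν²L/(gD³h_f))]
√(gD⁵h_f/L) = √(9.81·0.0938⁵·135/1890) = 0.002256
ε/(3.7D) = 6.63×10^-4; √(3.17ν²L/(gD³h_f)) = 1.13×10^-4
Q = -0.965·0.002256·ln(7.760×10^-4) = 0.01559 m³/s
Check: V = 2.26 m/s, Re = 1.38×10^5, f = 0.02605, h_f = 136 m ≈ 135 m ✓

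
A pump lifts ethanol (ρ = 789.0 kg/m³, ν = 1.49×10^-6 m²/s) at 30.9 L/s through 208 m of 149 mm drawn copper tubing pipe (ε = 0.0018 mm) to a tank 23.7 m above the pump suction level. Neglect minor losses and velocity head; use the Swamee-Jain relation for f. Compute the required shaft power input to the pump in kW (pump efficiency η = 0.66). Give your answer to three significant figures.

P_shaft ≈ 9.88 kW

V = 4Q/(πD²) = 1.772 m/s; Re = 1.77×10^5; ε/D = 1.21×10^-5; f = 0.01601
h_f = f(L/D)V²/2g = 3.577 m
Total head H = z + h_f = 23.7 + 3.577 = 27.28 m
P_hyd = ρgQH = 789.0·9.81·0.0309·27.28 = 6.524 kW
P_shaft = P_hyd/η = 6.524/0.66 = 9.885 kW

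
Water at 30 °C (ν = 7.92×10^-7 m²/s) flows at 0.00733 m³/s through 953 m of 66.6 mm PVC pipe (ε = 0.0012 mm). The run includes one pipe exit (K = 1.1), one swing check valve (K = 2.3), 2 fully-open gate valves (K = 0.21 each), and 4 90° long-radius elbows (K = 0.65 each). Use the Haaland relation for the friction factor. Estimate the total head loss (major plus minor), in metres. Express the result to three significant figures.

H_L ≈ 53.0 m

V = 4Q/(πD²) = 2.104 m/s; V²/2g = 0.2256 m
Re = 1.77×10^5, ε/D = 1.80×10^-5 → f = 0.01598 (Haaland)
Major: h_f = f(L/D)·V²/2g = 0.01598·14309·0.2256 = 51.59 m
Minor: ΣK = 6.42; h_m = ΣK·V²/2g = 1.449 m
Total H_L = 51.59 + 1.449 = 53.04 m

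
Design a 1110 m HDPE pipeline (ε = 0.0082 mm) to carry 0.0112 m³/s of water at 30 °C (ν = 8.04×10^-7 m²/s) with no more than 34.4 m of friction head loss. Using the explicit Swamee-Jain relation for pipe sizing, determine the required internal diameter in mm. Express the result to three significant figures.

Swamee-Jain (Type III): D = 0.66·[ε^1.25·(LQ²/(gh_f))^4.75 + ν·Q^9.4·(L/(gh_f))^5.2]^0.04
LQ²/(gh_f) = 4.126×10^-4; L/(gh_f) = 3.289
Term 1 = ε^1.25·(…)^4.75 = 3.68×10^-23; Term 2 = ν·Q^9.4·(…)^5.2 = 1.81×10^-22
D = 0.66·(3.68×10^-23 + 1.81×10^-22)^0.04 = 0.08975 m = 89.8 mm
Check: V = 1.77 m/s, Re = 1.98×10^5, f = 0.01635, h_f = 32.3 m ≈ 34.4 m ✓

D ≈ 89.8 mm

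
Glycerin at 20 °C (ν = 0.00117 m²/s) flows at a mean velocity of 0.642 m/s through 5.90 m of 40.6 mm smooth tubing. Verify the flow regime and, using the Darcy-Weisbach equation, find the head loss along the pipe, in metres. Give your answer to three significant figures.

h_f ≈ 8.77 m

Re = VD/ν = 0.642·0.04060/0.00117 = 22.3 → laminar (Re < 2300)
f = 64/Re = 2.873
h_f = f(L/D)V²/(2g) = 2.873·(5.90/0.04060)·0.642²/(2·9.81) = 8.770 m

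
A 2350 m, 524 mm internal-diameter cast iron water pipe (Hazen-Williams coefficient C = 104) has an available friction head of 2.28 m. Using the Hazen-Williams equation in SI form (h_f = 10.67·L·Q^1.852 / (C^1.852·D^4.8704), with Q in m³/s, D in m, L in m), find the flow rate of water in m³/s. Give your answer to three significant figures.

Rearranging: Q = [h_f·C^1.852·D^4.8704 / (10.67·L)]^(1/1.852)
Q = [2.28·104^1.852·0.524^4.8704 / (10.67·2350)]^0.540 = 0.1250 m³/s

Q ≈ 0.125 m³/s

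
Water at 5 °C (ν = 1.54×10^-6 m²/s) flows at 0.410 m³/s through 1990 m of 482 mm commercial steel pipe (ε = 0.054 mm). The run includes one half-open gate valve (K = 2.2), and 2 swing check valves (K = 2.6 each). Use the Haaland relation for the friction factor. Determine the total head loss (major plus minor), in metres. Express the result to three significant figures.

V = 4Q/(πD²) = 2.247 m/s; V²/2g = 0.2573 m
Re = 7.03×10^5, ε/D = 1.12×10^-4 → f = 0.01391 (Haaland)
Major: h_f = f(L/D)·V²/2g = 0.01391·4129·0.2573 = 14.77 m
Minor: ΣK = 7.40; h_m = ΣK·V²/2g = 1.904 m
Total H_L = 14.77 + 1.904 = 16.68 m

H_L ≈ 16.7 m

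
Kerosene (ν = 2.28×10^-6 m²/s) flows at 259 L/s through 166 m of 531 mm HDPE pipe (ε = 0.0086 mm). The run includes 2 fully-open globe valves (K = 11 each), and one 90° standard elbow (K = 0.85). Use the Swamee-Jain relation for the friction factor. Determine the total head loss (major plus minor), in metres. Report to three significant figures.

V = 4Q/(πD²) = 1.170 m/s; V²/2g = 0.06972 m
Re = 2.72×10^5, ε/D = 1.62×10^-5 → f = 0.01482 (Swamee-Jain)
Major: h_f = f(L/D)·V²/2g = 0.01482·312.6·0.06972 = 0.3229 m
Minor: ΣK = 22.9; h_m = ΣK·V²/2g = 1.593 m
Total H_L = 0.3229 + 1.593 = 1.916 m

H_L ≈ 1.92 m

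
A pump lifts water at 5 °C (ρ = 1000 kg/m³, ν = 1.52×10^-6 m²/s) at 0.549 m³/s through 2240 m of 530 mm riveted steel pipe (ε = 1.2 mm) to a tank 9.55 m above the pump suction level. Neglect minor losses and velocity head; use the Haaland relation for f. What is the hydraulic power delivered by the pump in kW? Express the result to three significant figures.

V = 4Q/(πD²) = 2.488 m/s; Re = 8.68×10^5; ε/D = 0.00226; f = 0.02443
h_f = f(L/D)V²/2g = 32.59 m
Total head H = z + h_f = 9.55 + 32.59 = 42.14 m
P_hyd = ρgQH = 1000·9.81·0.549·42.14 = 227.0 kW

P_hyd ≈ 227 kW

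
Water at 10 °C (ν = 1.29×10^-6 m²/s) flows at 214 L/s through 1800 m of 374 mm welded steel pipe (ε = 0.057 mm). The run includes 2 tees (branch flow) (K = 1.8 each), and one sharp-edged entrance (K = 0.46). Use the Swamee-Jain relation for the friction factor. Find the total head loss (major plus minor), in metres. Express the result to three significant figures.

V = 4Q/(πD²) = 1.948 m/s; V²/2g = 0.1934 m
Re = 5.65×10^5, ε/D = 1.52×10^-4 → f = 0.01487 (Swamee-Jain)
Major: h_f = f(L/D)·V²/2g = 0.01487·4813·0.1934 = 13.84 m
Minor: ΣK = 4.06; h_m = ΣK·V²/2g = 0.7852 m
Total H_L = 13.84 + 0.7852 = 14.63 m

H_L ≈ 14.6 m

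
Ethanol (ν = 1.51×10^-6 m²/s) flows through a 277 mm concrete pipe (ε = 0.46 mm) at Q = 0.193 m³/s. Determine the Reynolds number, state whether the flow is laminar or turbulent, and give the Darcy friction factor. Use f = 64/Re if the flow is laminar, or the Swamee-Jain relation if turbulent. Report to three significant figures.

Re ≈ 5.88×10^5; turbulent; f ≈ 0.0228

V = 4Q/(πD²) = 3.203 m/s
Re = VD/ν = 3.203·0.277/1.51×10^-6 = 5.88×10^5
Re > 4000 → turbulent; ε/D = 0.00166
Swamee-Jain: f = 0.02277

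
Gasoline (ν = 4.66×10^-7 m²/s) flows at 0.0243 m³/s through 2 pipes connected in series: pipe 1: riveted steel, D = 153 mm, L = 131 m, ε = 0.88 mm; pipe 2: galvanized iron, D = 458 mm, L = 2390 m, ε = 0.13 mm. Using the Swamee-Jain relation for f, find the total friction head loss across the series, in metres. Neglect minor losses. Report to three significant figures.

H ≈ 2.55 m

Pipe 1: V = 1.322 m/s, Re = 4.34×10^5, ε/D = 0.00575, f = 0.03200, h_1 = f(L/D)V²/2g = 2.439 m
Pipe 2: V = 0.1475 m/s, Re = 1.45×10^5, ε/D = 2.84×10^-4, f = 0.01841, h_2 = f(L/D)V²/2g = 0.1065 m
Series → Q common, losses add: H = Σh = 2.546 m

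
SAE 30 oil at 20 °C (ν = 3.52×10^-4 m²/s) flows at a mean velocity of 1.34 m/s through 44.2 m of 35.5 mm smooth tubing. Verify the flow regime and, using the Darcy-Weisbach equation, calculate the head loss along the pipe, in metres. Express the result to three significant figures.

Re = VD/ν = 1.34·0.03550/3.52×10^-4 = 135 → laminar (Re < 2300)
f = 64/Re = 0.4736
h_f = f(L/D)V²/(2g) = 0.4736·(44.2/0.03550)·1.34²/(2·9.81) = 53.96 m

h_f ≈ 54.0 m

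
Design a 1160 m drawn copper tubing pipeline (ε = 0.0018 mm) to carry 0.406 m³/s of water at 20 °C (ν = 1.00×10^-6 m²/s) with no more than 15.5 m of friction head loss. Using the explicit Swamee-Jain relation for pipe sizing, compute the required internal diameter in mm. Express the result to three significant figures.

D ≈ 413 mm

Swamee-Jain (Type III): D = 0.66·[ε^1.25·(LQ²/(gh_f))^4.75 + ν·Q^9.4·(L/(gh_f))^5.2]^0.04
LQ²/(gh_f) = 1.258; L/(gh_f) = 7.629
Term 1 = ε^1.25·(…)^4.75 = 1.96×10^-7; Term 2 = ν·Q^9.4·(…)^5.2 = 8.11×10^-6
D = 0.66·(1.96×10^-7 + 8.11×10^-6)^0.04 = 0.4133 m = 413 mm
Check: V = 3.03 m/s, Re = 1.25×10^6, f = 0.01131, h_f = 14.8 m ≈ 15.5 m ✓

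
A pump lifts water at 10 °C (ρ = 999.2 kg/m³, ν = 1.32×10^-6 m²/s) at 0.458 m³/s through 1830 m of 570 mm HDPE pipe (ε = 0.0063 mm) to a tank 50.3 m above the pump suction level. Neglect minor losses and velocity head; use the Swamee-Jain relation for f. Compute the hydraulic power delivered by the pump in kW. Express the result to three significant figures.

V = 4Q/(πD²) = 1.795 m/s; Re = 7.75×10^5; ε/D = 1.11×10^-5; f = 0.01235
h_f = f(L/D)V²/2g = 6.512 m
Total head H = z + h_f = 50.3 + 6.512 = 56.81 m
P_hyd = ρgQH = 999.2·9.81·0.458·56.81 = 255.1 kW

P_hyd ≈ 255 kW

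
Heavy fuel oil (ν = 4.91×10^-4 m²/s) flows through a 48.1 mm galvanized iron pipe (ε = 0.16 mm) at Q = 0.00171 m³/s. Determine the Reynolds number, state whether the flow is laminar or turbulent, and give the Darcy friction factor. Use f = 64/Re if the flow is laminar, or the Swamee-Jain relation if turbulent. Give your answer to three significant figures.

V = 4Q/(πD²) = 0.9411 m/s
Re = VD/ν = 0.9411·0.0481/4.91×10^-4 = 92.2
Re < 2300 → laminar → f = 64/Re = 0.6942

Re ≈ 92.2; laminar; f = 64/Re ≈ 0.694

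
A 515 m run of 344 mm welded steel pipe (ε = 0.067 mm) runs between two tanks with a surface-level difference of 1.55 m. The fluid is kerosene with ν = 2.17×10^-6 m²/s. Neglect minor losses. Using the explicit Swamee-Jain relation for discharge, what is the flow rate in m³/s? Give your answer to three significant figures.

Swamee-Jain (Type II): Q = -0.965·√(gD⁵h_f/L)·ln[ε/(3.7D) + √(3.17ν²L/(gD³h_f))]
√(gD⁵h_f/L) = √(9.81·0.344⁵·1.55/515) = 0.01193
ε/(3.7D) = 5.26×10^-5; √(3.17ν²L/(gD³h_f)) = 1.11×10^-4
Q = -0.965·0.01193·ln(1.641×10^-4) = 0.1003 m³/s
Check: V = 1.08 m/s, Re = 1.71×10^5, f = 0.01746, h_f = 1.55 m ≈ 1.55 m ✓

Q ≈ 0.100 m³/s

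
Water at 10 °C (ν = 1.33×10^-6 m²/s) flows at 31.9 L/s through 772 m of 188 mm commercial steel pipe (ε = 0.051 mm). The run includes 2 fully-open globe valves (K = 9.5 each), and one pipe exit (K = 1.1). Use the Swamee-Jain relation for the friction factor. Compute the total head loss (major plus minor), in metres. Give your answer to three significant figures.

V = 4Q/(πD²) = 1.149 m/s; V²/2g = 0.06731 m
Re = 1.62×10^5, ε/D = 2.71×10^-4 → f = 0.01807 (Swamee-Jain)
Major: h_f = f(L/D)·V²/2g = 0.01807·4106·0.06731 = 4.994 m
Minor: ΣK = 20.1; h_m = ΣK·V²/2g = 1.353 m
Total H_L = 4.994 + 1.353 = 6.347 m

H_L ≈ 6.35 m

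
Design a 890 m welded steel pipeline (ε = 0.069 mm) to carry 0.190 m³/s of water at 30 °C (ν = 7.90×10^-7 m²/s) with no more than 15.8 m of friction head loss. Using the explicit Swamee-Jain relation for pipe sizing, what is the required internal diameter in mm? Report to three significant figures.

D ≈ 307 mm

Swamee-Jain (Type III): D = 0.66·[ε^1.25·(LQ²/(gh_f))^4.75 + ν·Q^9.4·(L/(gh_f))^5.2]^0.04
LQ²/(gh_f) = 0.2073; L/(gh_f) = 5.742
Term 1 = ε^1.25·(…)^4.75 = 3.57×10^-9; Term 2 = ν·Q^9.4·(…)^5.2 = 1.16×10^-9
D = 0.66·(3.57×10^-9 + 1.16×10^-9)^0.04 = 0.3066 m = 307 mm
Check: V = 2.57 m/s, Re = 9.99×10^5, f = 0.01504, h_f = 14.7 m ≈ 15.8 m ✓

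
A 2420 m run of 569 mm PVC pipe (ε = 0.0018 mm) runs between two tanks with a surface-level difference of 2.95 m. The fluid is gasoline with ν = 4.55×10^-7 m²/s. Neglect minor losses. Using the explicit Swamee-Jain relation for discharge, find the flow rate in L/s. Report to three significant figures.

Q ≈ 281 L/s

Swamee-Jain (Type II): Q = -0.965·√(gD⁵h_f/L)·ln[ε/(3.7D) + √(3.17ν²L/(gD³h_f))]
√(gD⁵h_f/L) = √(9.81·0.569⁵·2.95/2420) = 0.02671
ε/(3.7D) = 8.55×10^-7; √(3.17ν²L/(gD³h_f)) = 1.73×10^-5
Q = -0.965·0.02671·ln(1.811×10^-5) = 0.2814 m³/s
Check: V = 1.11 m/s, Re = 1.38×10^6, f = 0.01110, h_f = 2.95 m ≈ 2.95 m ✓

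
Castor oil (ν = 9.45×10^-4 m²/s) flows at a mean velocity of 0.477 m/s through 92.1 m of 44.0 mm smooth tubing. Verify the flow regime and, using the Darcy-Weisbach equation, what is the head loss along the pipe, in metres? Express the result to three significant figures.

Re = VD/ν = 0.477·0.04400/9.45×10^-4 = 22.2 → laminar (Re < 2300)
f = 64/Re = 2.882
h_f = f(L/D)V²/(2g) = 2.882·(92.1/0.04400)·0.477²/(2·9.81) = 69.95 m

h_f ≈ 69.9 m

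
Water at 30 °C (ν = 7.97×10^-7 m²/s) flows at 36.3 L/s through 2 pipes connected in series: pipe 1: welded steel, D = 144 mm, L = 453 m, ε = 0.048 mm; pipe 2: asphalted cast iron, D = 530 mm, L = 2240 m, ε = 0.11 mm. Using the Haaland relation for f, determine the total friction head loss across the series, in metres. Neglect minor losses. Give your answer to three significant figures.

H ≈ 13.4 m

Pipe 1: V = 2.229 m/s, Re = 4.03×10^5, ε/D = 3.33×10^-4, f = 0.01665, h_1 = f(L/D)V²/2g = 13.26 m
Pipe 2: V = 0.1645 m/s, Re = 1.09×10^5, ε/D = 2.08×10^-4, f = 0.01849, h_2 = f(L/D)V²/2g = 0.1078 m
Series → Q common, losses add: H = Σh = 13.37 m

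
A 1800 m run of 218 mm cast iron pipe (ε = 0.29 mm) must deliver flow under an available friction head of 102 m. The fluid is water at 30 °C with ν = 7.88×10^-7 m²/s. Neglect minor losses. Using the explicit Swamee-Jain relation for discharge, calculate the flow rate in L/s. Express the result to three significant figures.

Q ≈ 126 L/s

Swamee-Jain (Type II): Q = -0.965·√(gD⁵h_f/L)·ln[ε/(3.7D) + √(3.17ν²L/(gD³h_f))]
√(gD⁵h_f/L) = √(9.81·0.218⁵·102/1800) = 0.01654
ε/(3.7D) = 3.60×10^-4; √(3.17ν²L/(gD³h_f)) = 1.85×10^-5
Q = -0.965·0.01654·ln(3.780×10^-4) = 0.1258 m³/s
Check: V = 3.37 m/s, Re = 9.33×10^5, f = 0.02143, h_f = 102 m ≈ 102 m ✓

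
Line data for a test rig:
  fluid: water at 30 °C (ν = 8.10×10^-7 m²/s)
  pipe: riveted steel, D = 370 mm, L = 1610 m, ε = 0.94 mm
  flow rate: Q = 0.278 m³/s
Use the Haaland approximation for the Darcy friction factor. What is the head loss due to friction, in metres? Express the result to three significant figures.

V = 4Q/(πD²) = 4·0.278/(π·0.370²) = 2.586 m/s
Re = VD/ν = 2.586·0.370/8.10×10^-7 = 1.18×10^6 → turbulent
ε/D = 0.94/370 = 0.00254
Haaland: f = 0.02515
h_f = f(L/D)V²/(2g) = 0.02515·(1610/0.370)·2.586²/(2·9.81) = 37.29 m

h_f ≈ 37.3 m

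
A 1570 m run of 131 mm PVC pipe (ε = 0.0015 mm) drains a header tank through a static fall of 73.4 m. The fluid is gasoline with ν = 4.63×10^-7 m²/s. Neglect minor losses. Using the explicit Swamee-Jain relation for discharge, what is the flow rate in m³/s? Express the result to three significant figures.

Q ≈ 0.0424 m³/s

Swamee-Jain (Type II): Q = -0.965·√(gD⁵h_f/L)·ln[ε/(3.7D) + √(3.17ν²L/(gD³h_f))]
√(gD⁵h_f/L) = √(9.81·0.131⁵·73.4/1570) = 0.004206
ε/(3.7D) = 3.09×10^-6; √(3.17ν²L/(gD³h_f)) = 2.57×10^-5
Q = -0.965·0.004206·ln(2.877×10^-5) = 0.04244 m³/s
Check: V = 3.15 m/s, Re = 8.91×10^5, f = 0.01210, h_f = 73.3 m ≈ 73.4 m ✓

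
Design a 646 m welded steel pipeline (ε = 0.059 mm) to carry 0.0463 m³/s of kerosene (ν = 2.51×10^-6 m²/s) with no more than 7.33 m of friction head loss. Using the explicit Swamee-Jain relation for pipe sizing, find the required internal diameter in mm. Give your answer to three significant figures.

D ≈ 199 mm

Swamee-Jain (Type III): D = 0.66·[ε^1.25·(LQ²/(gh_f))^4.75 + ν·Q^9.4·(L/(gh_f))^5.2]^0.04
LQ²/(gh_f) = 0.01926; L/(gh_f) = 8.984
Term 1 = ε^1.25·(…)^4.75 = 3.68×10^-14; Term 2 = ν·Q^9.4·(…)^5.2 = 6.52×10^-14
D = 0.66·(3.68×10^-14 + 6.52×10^-14)^0.04 = 0.1995 m = 199 mm
Check: V = 1.48 m/s, Re = 1.18×10^5, f = 0.01902, h_f = 6.89 m ≈ 7.33 m ✓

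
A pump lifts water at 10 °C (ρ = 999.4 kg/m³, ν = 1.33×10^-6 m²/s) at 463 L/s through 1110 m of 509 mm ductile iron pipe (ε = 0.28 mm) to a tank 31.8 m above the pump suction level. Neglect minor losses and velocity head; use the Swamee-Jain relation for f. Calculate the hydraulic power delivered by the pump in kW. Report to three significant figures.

V = 4Q/(πD²) = 2.275 m/s; Re = 8.71×10^5; ε/D = 5.50×10^-4; f = 0.01770
h_f = f(L/D)V²/2g = 10.19 m
Total head H = z + h_f = 31.8 + 10.19 = 41.99 m
P_hyd = ρgQH = 999.4·9.81·0.463·41.99 = 190.6 kW

P_hyd ≈ 191 kW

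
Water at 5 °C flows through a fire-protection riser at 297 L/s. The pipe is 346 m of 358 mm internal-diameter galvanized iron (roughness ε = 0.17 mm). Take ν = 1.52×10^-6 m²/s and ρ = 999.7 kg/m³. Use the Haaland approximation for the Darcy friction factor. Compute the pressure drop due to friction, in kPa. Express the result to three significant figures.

V = 4Q/(πD²) = 4·0.297/(π·0.358²) = 2.951 m/s
Re = VD/ν = 2.951·0.358/1.52×10^-6 = 6.95×10^5 → turbulent
ε/D = 0.17/358 = 4.75×10^-4
Haaland: f = 0.01719
h_f = f(L/D)V²/(2g) = 0.01719·(346/0.358)·2.951²/(2·9.81) = 7.370 m
Δp = ρg·h_f = 999.7·9.81·7.370 = 72.28 kPa

Δp ≈ 72.3 kPa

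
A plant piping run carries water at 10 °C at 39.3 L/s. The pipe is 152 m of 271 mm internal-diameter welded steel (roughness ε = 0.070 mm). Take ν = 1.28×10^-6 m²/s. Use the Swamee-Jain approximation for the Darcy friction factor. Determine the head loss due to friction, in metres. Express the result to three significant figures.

V = 4Q/(πD²) = 4·0.0393/(π·0.271²) = 0.6813 m/s
Re = VD/ν = 0.6813·0.271/1.28×10^-6 = 1.44×10^5 → turbulent
ε/D = 0.070/271 = 2.58×10^-4
Swamee-Jain: f = 0.01828
h_f = f(L/D)V²/(2g) = 0.01828·(152/0.271)·0.6813²/(2·9.81) = 0.2426 m

h_f ≈ 0.243 m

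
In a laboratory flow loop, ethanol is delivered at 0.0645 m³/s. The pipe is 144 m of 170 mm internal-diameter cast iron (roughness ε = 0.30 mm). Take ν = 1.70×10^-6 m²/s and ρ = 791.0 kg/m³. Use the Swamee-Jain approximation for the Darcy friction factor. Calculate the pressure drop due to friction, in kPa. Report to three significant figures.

Δp ≈ 63.6 kPa

V = 4Q/(πD²) = 4·0.0645/(π·0.170²) = 2.842 m/s
Re = VD/ν = 2.842·0.170/1.70×10^-6 = 2.84×10^5 → turbulent
ε/D = 0.30/170 = 0.00176
Swamee-Jain: f = 0.02350
h_f = f(L/D)V²/(2g) = 0.02350·(144/0.170)·2.842²/(2·9.81) = 8.194 m
Δp = ρg·h_f = 791.0·9.81·8.194 = 63.58 kPa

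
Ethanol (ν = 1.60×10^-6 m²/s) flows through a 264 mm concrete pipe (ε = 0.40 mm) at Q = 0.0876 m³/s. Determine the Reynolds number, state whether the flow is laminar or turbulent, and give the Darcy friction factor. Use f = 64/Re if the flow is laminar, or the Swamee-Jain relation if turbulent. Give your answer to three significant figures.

V = 4Q/(πD²) = 1.600 m/s
Re = VD/ν = 1.600·0.264/1.60×10^-6 = 2.64×10^5
Re > 4000 → turbulent; ε/D = 0.00152
Swamee-Jain: f = 0.02276

Re ≈ 2.64×10^5; turbulent; f ≈ 0.0228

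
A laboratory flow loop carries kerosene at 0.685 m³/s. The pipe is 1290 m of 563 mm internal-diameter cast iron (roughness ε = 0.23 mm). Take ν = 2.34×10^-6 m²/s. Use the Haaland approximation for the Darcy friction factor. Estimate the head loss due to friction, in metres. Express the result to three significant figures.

h_f ≈ 14.8 m

V = 4Q/(πD²) = 4·0.685/(π·0.563²) = 2.752 m/s
Re = VD/ν = 2.752·0.563/2.34×10^-6 = 6.62×10^5 → turbulent
ε/D = 0.23/563 = 4.09×10^-4
Haaland: f = 0.01675
h_f = f(L/D)V²/(2g) = 0.01675·(1290/0.563)·2.752²/(2·9.81) = 14.81 m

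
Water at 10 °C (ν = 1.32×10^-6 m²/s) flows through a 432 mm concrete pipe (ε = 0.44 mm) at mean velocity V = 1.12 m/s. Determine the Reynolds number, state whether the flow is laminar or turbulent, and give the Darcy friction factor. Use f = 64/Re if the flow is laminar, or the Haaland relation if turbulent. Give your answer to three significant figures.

Re ≈ 3.67×10^5; turbulent; f ≈ 0.0205

Re = VD/ν = 1.120·0.432/1.32×10^-6 = 3.67×10^5
Re > 4000 → turbulent; ε/D = 0.00102
Haaland: f = 0.02046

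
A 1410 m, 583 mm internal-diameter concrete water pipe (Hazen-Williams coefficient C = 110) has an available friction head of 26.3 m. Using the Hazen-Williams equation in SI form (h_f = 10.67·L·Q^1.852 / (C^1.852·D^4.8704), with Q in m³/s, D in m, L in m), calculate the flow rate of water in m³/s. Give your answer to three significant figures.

Q ≈ 0.863 m³/s

Rearranging: Q = [h_f·C^1.852·D^4.8704 / (10.67·L)]^(1/1.852)
Q = [26.3·110^1.852·0.583^4.8704 / (10.67·1410)]^0.540 = 0.8635 m³/s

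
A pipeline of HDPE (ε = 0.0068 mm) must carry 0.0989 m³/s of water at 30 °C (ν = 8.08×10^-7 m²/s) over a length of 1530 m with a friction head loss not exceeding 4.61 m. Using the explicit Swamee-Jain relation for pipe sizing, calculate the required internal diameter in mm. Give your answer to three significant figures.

Swamee-Jain (Type III): D = 0.66·[ε^1.25·(LQ²/(gh_f))^4.75 + ν·Q^9.4·(L/(gh_f))^5.2]^0.04
LQ²/(gh_f) = 0.3309; L/(gh_f) = 33.83
Term 1 = ε^1.25·(…)^4.75 = 1.82×10^-9; Term 2 = ν·Q^9.4·(…)^5.2 = 2.60×10^-8
D = 0.66·(1.82×10^-9 + 2.60×10^-8)^0.04 = 0.3291 m = 329 mm
Check: V = 1.16 m/s, Re = 4.74×10^5, f = 0.01353, h_f = 4.34 m ≈ 4.61 m ✓

D ≈ 329 mm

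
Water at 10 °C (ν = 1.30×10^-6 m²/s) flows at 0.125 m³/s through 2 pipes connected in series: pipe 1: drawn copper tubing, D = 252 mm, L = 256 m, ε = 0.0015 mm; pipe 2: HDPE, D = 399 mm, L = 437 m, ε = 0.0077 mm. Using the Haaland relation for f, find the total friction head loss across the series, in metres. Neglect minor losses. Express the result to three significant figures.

H ≈ 5.10 m

Pipe 1: V = 2.506 m/s, Re = 4.86×10^5, ε/D = 5.95×10^-6, f = 0.01319, h_1 = f(L/D)V²/2g = 4.291 m
Pipe 2: V = 0.9997 m/s, Re = 3.07×10^5, ε/D = 1.93×10^-5, f = 0.01445, h_2 = f(L/D)V²/2g = 0.8059 m
Series → Q common, losses add: H = Σh = 5.097 m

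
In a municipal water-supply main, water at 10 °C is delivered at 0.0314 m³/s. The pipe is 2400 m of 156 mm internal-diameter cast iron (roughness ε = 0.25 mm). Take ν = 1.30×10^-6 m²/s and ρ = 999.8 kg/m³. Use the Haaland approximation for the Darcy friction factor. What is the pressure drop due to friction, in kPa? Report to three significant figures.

V = 4Q/(πD²) = 4·0.0314/(π·0.156²) = 1.643 m/s
Re = VD/ν = 1.643·0.156/1.30×10^-6 = 1.97×10^5 → turbulent
ε/D = 0.25/156 = 0.00160
Haaland: f = 0.02307
h_f = f(L/D)V²/(2g) = 0.02307·(2400/0.156)·1.643²/(2·9.81) = 48.81 m
Δp = ρg·h_f = 999.8·9.81·48.81 = 478.8 kPa

Δp ≈ 479 kPa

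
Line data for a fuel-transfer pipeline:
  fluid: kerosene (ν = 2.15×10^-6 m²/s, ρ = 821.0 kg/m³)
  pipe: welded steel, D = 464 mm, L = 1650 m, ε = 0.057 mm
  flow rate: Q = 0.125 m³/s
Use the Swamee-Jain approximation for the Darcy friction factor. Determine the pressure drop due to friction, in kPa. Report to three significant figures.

Δp ≈ 13.7 kPa

V = 4Q/(πD²) = 4·0.125/(π·0.464²) = 0.7392 m/s
Re = VD/ν = 0.7392·0.464/2.15×10^-6 = 1.60×10^5 → turbulent
ε/D = 0.057/464 = 1.23×10^-4
Swamee-Jain: f = 0.01716
h_f = f(L/D)V²/(2g) = 0.01716·(1650/0.464)·0.7392²/(2·9.81) = 1.700 m
Δp = ρg·h_f = 821.0·9.81·1.700 = 13.69 kPa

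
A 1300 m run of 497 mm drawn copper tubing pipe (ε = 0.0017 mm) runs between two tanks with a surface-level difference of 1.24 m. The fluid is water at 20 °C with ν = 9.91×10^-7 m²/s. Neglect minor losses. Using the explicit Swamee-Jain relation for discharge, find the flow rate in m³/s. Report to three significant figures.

Swamee-Jain (Type II): Q = -0.965·√(gD⁵h_f/L)·ln[ε/(3.7D) + √(3.17ν²L/(gD³h_f))]
√(gD⁵h_f/L) = √(9.81·0.497⁵·1.24/1300) = 0.01684
ε/(3.7D) = 9.24×10^-7; √(3.17ν²L/(gD³h_f)) = 5.21×10^-5
Q = -0.965·0.01684·ln(5.298×10^-5) = 0.1600 m³/s
Check: V = 0.825 m/s, Re = 4.14×10^5, f = 0.01359, h_f = 1.23 m ≈ 1.24 m ✓

Q ≈ 0.160 m³/s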